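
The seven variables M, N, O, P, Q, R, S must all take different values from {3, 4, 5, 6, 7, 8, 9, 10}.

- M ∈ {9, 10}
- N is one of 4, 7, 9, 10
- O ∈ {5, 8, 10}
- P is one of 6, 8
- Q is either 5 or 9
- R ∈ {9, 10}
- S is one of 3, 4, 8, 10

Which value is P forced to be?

6

The 2 variables M and R are confined to {9, 10}, which locks those values in; drop them from N, O, Q, S.
Q has just one choice, so Q = 5. Strike 5 from O.
O must be 8 (only option left). Remove 8 from P, S.
So P = 6.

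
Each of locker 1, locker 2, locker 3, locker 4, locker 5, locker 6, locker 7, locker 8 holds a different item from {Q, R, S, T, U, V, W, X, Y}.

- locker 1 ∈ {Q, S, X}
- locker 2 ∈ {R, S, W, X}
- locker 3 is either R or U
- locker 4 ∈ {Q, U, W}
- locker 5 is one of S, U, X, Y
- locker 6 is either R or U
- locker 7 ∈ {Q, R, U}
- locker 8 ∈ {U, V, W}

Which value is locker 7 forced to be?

Q

The 8 variables draw from only 8 values {Q, R, S, U, V, W, X, Y}, so each is used; only locker 8 can be V, hence locker 8 = V.
The 7 still-open variables together cover exactly {Q, R, S, U, W, X, Y} — 7 values for 7 variables — and Y appears only in locker 5's list, so locker 5 = Y.
The 2 variables locker 3 and locker 6 are confined to {R, U}, which locks those values in; drop them from locker 2, locker 4, locker 7.
So locker 7 = Q.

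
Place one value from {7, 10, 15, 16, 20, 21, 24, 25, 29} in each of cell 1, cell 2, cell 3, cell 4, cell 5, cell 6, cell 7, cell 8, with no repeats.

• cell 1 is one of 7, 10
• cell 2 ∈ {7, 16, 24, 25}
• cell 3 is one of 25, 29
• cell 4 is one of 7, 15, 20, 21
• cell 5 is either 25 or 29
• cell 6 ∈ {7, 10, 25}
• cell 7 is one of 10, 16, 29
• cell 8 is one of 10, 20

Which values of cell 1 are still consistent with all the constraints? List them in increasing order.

cell 3 and cell 5 between them cover only {25, 29} — a naked pair. Remove those values from cell 2, cell 6, cell 7.
The 2 variables cell 1 and cell 6 are confined to {7, 10}, which locks those values in; drop them from cell 2, cell 4, cell 7, cell 8.
cell 7's domain is down to {16}, so cell 7 = 16. Eliminate 16 elsewhere: cell 2.
That leaves cell 8 = 20. So cell 4 can't be 20.
That leaves cell 2 = 24.
No further eliminations apply; cell 1 can still be any of 7, 10.

7, 10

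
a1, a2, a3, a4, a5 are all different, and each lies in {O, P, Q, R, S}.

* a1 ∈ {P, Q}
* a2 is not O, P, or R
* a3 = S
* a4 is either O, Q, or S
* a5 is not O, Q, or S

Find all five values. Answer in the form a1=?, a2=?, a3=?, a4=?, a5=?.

a3's domain is down to {S}, so a3 = S. So a2, a4 can't be S.
That leaves a2 = Q. Strike Q from a1, a4.
That leaves a4 = O.
That leaves a1 = P. So a5 can't be P.
That leaves a5 = R.

a1=P, a2=Q, a3=S, a4=O, a5=R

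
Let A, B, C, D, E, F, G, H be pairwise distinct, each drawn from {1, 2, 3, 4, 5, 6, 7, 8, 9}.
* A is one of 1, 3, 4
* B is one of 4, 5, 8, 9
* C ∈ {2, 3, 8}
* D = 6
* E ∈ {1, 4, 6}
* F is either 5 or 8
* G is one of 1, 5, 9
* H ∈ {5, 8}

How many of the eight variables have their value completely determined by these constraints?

D's domain is down to {6}, so D = 6. Eliminate 6 elsewhere: E.
The 7 still-open variables together cover exactly {1, 2, 3, 4, 5, 8, 9} — 7 values for 7 variables — and 2 appears only in C's list, so C = 2.
The 6 still-open variables together cover exactly {1, 3, 4, 5, 8, 9} — 6 values for 6 variables — and 3 appears only in A's list, so A = 3.
F and H share exactly the 2 values {5, 8}; by pigeonhole those values go to them, so strike 5, 8 from B, G.
Determined: A=3, C=2, D=6. The other variables each still have more than one consistent value. That makes 3.

3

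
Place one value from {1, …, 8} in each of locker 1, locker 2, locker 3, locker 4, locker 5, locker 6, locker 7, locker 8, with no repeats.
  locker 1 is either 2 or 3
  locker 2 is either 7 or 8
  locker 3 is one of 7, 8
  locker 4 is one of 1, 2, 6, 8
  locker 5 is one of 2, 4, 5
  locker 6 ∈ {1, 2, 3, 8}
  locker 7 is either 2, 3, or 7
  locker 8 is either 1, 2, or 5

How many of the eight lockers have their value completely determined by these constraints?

The 8 variables together cover exactly {1, 2, 3, 4, 5, 6, 7, 8} — 8 values for 8 variables — and 4 appears only in locker 5's list, so locker 5 = 4.
The 7 still-open variables together cover exactly {1, 2, 3, 5, 6, 7, 8} — 7 values for 7 variables — and 5 appears only in locker 8's list, so locker 8 = 5.
The 6 still-open variables draw from only 6 values {1, 2, 3, 6, 7, 8}, so each is used; only locker 4 can be 6, hence locker 4 = 6.
Among the 5 still-open variables, 1 fits only locker 6 (and all 5 values in {1, 2, 3, 7, 8} must be used), so locker 6 = 1.
locker 2 and locker 3 between them cover only {7, 8} — a naked pair. Remove those values from locker 7.
Determined: locker 4=6, locker 5=4, locker 6=1, locker 8=5. The other lockers each still have more than one consistent value. That makes 4.

4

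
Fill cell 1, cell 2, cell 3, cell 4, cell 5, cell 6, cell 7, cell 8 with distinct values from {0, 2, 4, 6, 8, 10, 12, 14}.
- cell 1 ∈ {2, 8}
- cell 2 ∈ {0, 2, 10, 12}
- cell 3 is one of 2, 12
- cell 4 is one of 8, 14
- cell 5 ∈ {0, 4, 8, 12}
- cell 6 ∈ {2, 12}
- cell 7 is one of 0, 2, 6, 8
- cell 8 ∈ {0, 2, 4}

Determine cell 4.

14

The 8 variables together cover exactly {0, 2, 4, 6, 8, 10, 12, 14} — 8 values for 8 variables — and 6 appears only in cell 7's list, so cell 7 = 6.
The 7 still-open variables together cover exactly {0, 2, 4, 8, 10, 12, 14} — 7 values for 7 variables — and 10 appears only in cell 2's list, so cell 2 = 10.
The 6 still-open variables draw from only 6 values {0, 2, 4, 8, 12, 14}, so each is used; only cell 4 can be 14, hence cell 4 = 14.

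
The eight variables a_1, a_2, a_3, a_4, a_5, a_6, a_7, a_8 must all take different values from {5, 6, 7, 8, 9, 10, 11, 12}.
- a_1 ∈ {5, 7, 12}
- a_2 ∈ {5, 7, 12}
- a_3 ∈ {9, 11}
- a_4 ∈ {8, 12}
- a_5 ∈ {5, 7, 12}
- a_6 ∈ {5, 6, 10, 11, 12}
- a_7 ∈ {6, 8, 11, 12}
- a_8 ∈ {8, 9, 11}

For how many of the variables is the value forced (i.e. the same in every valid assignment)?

The 8 variables draw from only 8 values {5, 6, 7, 8, 9, 10, 11, 12}, so each is used; only a_6 can be 10, hence a_6 = 10.
The 7 still-open variables together cover exactly {5, 6, 7, 8, 9, 11, 12} — 7 values for 7 variables — and 6 appears only in a_7's list, so a_7 = 6.
The 3 variables a_1, a_2, a_5 are confined to {5, 7, 12}, which locks those values in; drop them from a_4.
a_4 has just one choice, so a_4 = 8. Eliminate 8 elsewhere: a_8.
Determined: a_4=8, a_6=10, a_7=6. The other variables each still have more than one consistent value. That makes 3.

3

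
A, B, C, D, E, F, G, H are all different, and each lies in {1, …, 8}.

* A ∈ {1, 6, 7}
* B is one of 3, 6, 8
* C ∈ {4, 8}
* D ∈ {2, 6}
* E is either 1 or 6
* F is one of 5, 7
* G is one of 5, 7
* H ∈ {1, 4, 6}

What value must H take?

The 8 variables draw from only 8 values {1, 2, 3, 4, 5, 6, 7, 8}, so each is used; only D can be 2, hence D = 2.
Among the 7 still-open variables, 3 fits only B (and all 7 values in {1, 3, 4, 5, 6, 7, 8} must be used), so B = 3.
The 6 still-open variables draw from only 6 values {1, 4, 5, 6, 7, 8}, so each is used; only C can be 8, hence C = 8.
The 5 still-open variables draw from only 5 values {1, 4, 5, 6, 7}, so each is used; only H can be 4, hence H = 4.

4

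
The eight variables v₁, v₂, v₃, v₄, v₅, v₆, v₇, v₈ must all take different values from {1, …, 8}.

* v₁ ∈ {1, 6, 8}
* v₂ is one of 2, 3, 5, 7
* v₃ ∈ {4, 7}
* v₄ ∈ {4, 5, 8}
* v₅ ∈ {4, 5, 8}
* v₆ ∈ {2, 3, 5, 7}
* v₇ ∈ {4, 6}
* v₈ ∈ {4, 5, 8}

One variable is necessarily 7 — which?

v₃

The 8 variables together cover exactly {1, 2, 3, 4, 5, 6, 7, 8} — 8 values for 8 variables — and 1 appears only in v₁'s list, so v₁ = 1.
The 7 still-open variables draw from only 7 values {2, 3, 4, 5, 6, 7, 8}, so each is used; only v₇ can be 6, hence v₇ = 6.
v₄, v₅, v₈ between them cover only {4, 5, 8} — a naked triple. Remove those values from v₂, v₃, v₆.
So 7 goes to v₃.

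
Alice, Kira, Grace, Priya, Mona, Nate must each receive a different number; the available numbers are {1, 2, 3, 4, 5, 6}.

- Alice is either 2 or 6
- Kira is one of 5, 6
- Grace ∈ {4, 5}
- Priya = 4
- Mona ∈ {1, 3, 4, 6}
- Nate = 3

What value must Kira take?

Priya has just one choice, so Priya = 4. Strike 4 from Grace, Mona.
Nate has just one choice, so Nate = 3. Strike 3 from Mona.
Grace has just one choice, so Grace = 5. Eliminate 5 elsewhere: Kira.
So Kira = 6.

6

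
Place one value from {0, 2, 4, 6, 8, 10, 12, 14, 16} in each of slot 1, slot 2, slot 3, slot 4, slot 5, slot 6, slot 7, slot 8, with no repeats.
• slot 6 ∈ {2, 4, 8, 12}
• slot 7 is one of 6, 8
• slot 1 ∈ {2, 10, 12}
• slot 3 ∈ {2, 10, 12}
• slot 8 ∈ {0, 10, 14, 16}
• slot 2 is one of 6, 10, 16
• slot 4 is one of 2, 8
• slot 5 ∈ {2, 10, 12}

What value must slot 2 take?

The 3 variables slot 1, slot 3, slot 5 are confined to {2, 10, 12}, which locks those values in; drop them from slot 2, slot 4, slot 6, slot 8.
That leaves slot 4 = 8. So slot 6, slot 7 can't be 8.
slot 6 must be 4 (only option left).
slot 7 has just one choice, so slot 7 = 6. So slot 2 can't be 6.
So slot 2 = 16.

16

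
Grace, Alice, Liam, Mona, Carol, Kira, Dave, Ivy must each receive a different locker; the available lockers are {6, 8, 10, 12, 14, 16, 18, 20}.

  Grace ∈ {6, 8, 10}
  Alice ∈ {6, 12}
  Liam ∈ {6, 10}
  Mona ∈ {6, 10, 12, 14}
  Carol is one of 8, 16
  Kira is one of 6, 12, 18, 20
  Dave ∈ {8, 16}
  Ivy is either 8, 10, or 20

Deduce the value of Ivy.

20

The 8 variables together cover exactly {6, 8, 10, 12, 14, 16, 18, 20} — 8 values for 8 variables — and 14 appears only in Mona's list, so Mona = 14.
Among the 7 still-open variables, 18 fits only Kira (and all 7 values in {6, 8, 10, 12, 16, 18, 20} must be used), so Kira = 18.
The 6 still-open variables together cover exactly {6, 8, 10, 12, 16, 20} — 6 values for 6 variables — and 12 appears only in Alice's list, so Alice = 12.
Among the 5 still-open variables, 20 fits only Ivy (and all 5 values in {6, 8, 10, 16, 20} must be used), so Ivy = 20.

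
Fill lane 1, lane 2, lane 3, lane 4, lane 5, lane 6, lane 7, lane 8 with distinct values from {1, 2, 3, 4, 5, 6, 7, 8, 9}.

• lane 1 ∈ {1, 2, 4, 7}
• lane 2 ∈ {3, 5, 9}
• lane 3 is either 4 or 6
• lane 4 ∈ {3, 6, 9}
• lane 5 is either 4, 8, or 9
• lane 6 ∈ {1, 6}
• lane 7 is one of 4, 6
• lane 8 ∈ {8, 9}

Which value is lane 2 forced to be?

The 2 variables lane 3 and lane 7 are confined to {4, 6}, which locks those values in; drop them from lane 1, lane 4, lane 5, lane 6.
lane 6's domain is down to {1}, so lane 6 = 1. Strike 1 from lane 1.
lane 5 and lane 8 share exactly the 2 values {8, 9}; by pigeonhole those values go to them, so strike 8, 9 from lane 2, lane 4.
lane 4 must be 3 (only option left). Strike 3 from lane 2.
So lane 2 = 5.

5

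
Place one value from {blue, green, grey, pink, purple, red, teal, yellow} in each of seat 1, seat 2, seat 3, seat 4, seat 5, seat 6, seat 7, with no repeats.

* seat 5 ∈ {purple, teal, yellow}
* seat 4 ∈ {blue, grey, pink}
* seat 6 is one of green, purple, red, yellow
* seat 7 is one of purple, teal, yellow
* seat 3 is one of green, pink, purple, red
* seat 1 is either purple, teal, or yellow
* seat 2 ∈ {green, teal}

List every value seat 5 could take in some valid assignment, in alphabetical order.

seat 1, seat 5, seat 7 between them cover only {purple, teal, yellow} — a naked triple. Remove those values from seat 2, seat 3, seat 6.
seat 2 must be green (only option left). Eliminate green elsewhere: seat 3, seat 6.
seat 6's domain is down to {red}, so seat 6 = red. So seat 3 can't be red.
seat 3's domain is down to {pink}, so seat 3 = pink. Strike pink from seat 4.
No further eliminations apply; seat 5 can still be any of purple, teal, yellow.

purple, teal, yellow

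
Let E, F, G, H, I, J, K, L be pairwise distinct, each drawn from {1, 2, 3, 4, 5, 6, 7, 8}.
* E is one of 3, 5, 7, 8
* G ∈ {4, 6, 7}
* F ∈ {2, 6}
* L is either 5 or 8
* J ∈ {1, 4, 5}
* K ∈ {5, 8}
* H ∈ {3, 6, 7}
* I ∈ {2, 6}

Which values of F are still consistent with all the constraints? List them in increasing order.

2, 6

Among the 8 variables, 1 fits only J (and all 8 values in {1, 2, 3, 4, 5, 6, 7, 8} must be used), so J = 1.
The 7 still-open variables together cover exactly {2, 3, 4, 5, 6, 7, 8} — 7 values for 7 variables — and 4 appears only in G's list, so G = 4.
F and I between them cover only {2, 6} — a naked pair. Remove those values from H.
K and L between them cover only {5, 8} — a naked pair. Remove those values from E.
No further eliminations apply; F can still be any of 2, 6.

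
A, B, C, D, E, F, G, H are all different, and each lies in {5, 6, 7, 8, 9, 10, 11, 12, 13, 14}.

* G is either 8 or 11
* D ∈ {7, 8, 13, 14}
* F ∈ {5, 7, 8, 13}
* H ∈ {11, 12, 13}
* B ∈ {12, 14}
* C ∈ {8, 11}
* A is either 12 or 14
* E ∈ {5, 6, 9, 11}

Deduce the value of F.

A and B share exactly the 2 values {12, 14}; by pigeonhole those values go to them, so strike 12, 14 from D, H.
The 2 variables C and G are confined to {8, 11}, which locks those values in; drop them from D, E, F, H.
H must be 13 (only option left). So D, F can't be 13.
That leaves D = 7. So F can't be 7.
So F = 5.

5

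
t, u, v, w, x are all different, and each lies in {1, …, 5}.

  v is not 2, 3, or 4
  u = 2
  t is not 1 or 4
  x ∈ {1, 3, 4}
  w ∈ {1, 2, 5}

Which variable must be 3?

u has just one choice, so u = 2. Strike 2 from t, w.
The 4 still-open variables draw from only 4 values {1, 3, 4, 5}, so each is used; only x can be 4, hence x = 4.
The 3 still-open variables draw from only 3 values {1, 3, 5}, so each is used; only t can be 3, hence t = 3.

t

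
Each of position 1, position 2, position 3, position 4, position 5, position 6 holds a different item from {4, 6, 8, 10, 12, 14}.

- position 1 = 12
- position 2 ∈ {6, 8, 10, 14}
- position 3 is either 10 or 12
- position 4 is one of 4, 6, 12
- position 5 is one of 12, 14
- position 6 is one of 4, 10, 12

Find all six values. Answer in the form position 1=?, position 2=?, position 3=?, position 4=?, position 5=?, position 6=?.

position 1 has just one choice, so position 1 = 12. Strike 12 from position 3, position 4, position 5, position 6.
position 3 has just one choice, so position 3 = 10. Eliminate 10 elsewhere: position 2, position 6.
position 5's domain is down to {14}, so position 5 = 14. Eliminate 14 elsewhere: position 2.
position 6 has just one choice, so position 6 = 4. So position 4 can't be 4.
position 4 has just one choice, so position 4 = 6. Strike 6 from position 2.
position 2's domain is down to {8}, so position 2 = 8.

position 1=12, position 2=8, position 3=10, position 4=6, position 5=14, position 6=4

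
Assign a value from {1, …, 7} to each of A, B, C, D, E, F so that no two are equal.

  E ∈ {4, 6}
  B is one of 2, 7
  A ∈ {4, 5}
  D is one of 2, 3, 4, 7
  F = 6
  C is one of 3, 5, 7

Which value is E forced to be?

F must be 6 (only option left). Strike 6 from E.
So E = 4.

4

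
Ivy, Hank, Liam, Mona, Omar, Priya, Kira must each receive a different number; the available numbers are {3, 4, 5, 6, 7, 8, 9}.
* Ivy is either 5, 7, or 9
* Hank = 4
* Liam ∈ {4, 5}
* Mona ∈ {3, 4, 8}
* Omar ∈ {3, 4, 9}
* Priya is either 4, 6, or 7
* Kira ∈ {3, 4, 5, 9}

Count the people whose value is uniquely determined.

5

Hank's domain is down to {4}, so Hank = 4. Remove 4 from Liam, Mona, Omar, Priya, Kira.
Liam has just one choice, so Liam = 5. Remove 5 from Ivy, Kira.
The 5 still-open variables together cover exactly {3, 6, 7, 8, 9} — 5 values for 5 variables — and 6 appears only in Priya's list, so Priya = 6.
The 4 still-open variables draw from only 4 values {3, 7, 8, 9}, so each is used; only Ivy can be 7, hence Ivy = 7.
The 3 still-open variables together cover exactly {3, 8, 9} — 3 values for 3 variables — and 8 appears only in Mona's list, so Mona = 8.
Determined: Ivy=7, Hank=4, Liam=5, Mona=8, Priya=6. The other people each still have more than one consistent value. That makes 5.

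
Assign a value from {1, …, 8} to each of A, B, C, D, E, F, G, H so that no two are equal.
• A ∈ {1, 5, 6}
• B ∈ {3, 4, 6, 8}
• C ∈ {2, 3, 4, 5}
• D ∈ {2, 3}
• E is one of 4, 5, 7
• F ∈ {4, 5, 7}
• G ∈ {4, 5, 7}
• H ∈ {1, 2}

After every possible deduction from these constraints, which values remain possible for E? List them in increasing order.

4, 5, 7

The 8 variables together cover exactly {1, 2, 3, 4, 5, 6, 7, 8} — 8 values for 8 variables — and 8 appears only in B's list, so B = 8.
The 7 still-open variables draw from only 7 values {1, 2, 3, 4, 5, 6, 7}, so each is used; only A can be 6, hence A = 6.
The 6 still-open variables draw from only 6 values {1, 2, 3, 4, 5, 7}, so each is used; only H can be 1, hence H = 1.
E, F, G between them cover only {4, 5, 7} — a naked triple. Remove those values from C.
No further eliminations apply; E can still be any of 4, 5, 7.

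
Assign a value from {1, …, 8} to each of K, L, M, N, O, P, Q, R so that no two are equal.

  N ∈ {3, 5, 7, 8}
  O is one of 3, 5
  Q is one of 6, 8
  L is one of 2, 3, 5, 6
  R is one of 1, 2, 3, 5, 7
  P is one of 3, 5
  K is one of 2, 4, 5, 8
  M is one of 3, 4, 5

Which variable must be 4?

M

Among the 8 variables, 1 fits only R (and all 8 values in {1, 2, 3, 4, 5, 6, 7, 8} must be used), so R = 1.
The 7 still-open variables together cover exactly {2, 3, 4, 5, 6, 7, 8} — 7 values for 7 variables — and 7 appears only in N's list, so N = 7.
O and P share exactly the 2 values {3, 5}; by pigeonhole those values go to them, so strike 3, 5 from K, L, M.
So 4 goes to M.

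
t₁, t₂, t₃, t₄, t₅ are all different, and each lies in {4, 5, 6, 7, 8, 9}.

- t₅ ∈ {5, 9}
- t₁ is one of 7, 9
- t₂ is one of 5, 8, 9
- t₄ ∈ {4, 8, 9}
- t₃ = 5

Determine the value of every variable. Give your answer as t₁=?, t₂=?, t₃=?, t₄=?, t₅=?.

t₁=7, t₂=8, t₃=5, t₄=4, t₅=9

t₃ must be 5 (only option left). Strike 5 from t₂, t₅.
t₅ has just one choice, so t₅ = 9. Remove 9 from t₁, t₂, t₄.
t₁ has just one choice, so t₁ = 7.
t₂ has just one choice, so t₂ = 8. Strike 8 from t₄.
That leaves t₄ = 4.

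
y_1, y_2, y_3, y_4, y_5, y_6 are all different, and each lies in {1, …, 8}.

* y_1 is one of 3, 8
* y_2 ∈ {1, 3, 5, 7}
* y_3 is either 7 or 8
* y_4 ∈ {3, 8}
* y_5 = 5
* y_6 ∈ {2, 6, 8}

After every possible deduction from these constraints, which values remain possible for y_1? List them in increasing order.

y_5 must be 5 (only option left). Strike 5 from y_2.
y_1 and y_4 share exactly the 2 values {3, 8}; by pigeonhole those values go to them, so strike 3, 8 from y_2, y_3, y_6.
y_3 must be 7 (only option left). So y_2 can't be 7.
y_2 must be 1 (only option left).
No further eliminations apply; y_1 can still be any of 3, 8.

3, 8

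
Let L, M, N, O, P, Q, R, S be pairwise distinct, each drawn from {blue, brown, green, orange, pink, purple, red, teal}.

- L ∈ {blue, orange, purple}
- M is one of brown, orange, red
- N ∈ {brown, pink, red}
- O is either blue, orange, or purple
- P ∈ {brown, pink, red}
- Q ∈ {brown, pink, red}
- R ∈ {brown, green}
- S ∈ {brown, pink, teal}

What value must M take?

orange

The 8 variables together cover exactly {blue, brown, green, orange, pink, purple, red, teal} — 8 values for 8 variables — and green appears only in R's list, so R = green.
Among the 7 still-open variables, teal fits only S (and all 7 values in {blue, brown, orange, pink, purple, red, teal} must be used), so S = teal.
N, P, Q between them cover only {brown, pink, red} — a naked triple. Remove those values from M.
So M = orange.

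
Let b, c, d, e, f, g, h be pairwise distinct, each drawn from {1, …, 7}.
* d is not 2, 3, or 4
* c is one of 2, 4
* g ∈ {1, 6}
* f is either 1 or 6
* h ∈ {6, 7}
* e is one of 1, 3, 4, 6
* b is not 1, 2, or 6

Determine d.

Among the 7 variables, 2 fits only c (and all 7 values in {1, 2, 3, 4, 5, 6, 7} must be used), so c = 2.
f and g between them cover only {1, 6} — a naked pair. Remove those values from d, e, h.
h has just one choice, so h = 7. Strike 7 from b, d.
So d = 5.

5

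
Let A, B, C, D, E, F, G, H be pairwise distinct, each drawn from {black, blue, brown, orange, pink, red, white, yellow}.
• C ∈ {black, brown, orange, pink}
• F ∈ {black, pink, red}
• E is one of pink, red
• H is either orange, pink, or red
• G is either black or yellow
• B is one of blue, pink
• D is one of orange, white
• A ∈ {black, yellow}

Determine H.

Among the 8 variables, blue fits only B (and all 8 values in {black, blue, brown, orange, pink, red, white, yellow} must be used), so B = blue.
The 7 still-open variables draw from only 7 values {black, brown, orange, pink, red, white, yellow}, so each is used; only C can be brown, hence C = brown.
The 6 still-open variables draw from only 6 values {black, orange, pink, red, white, yellow}, so each is used; only D can be white, hence D = white.
The 5 still-open variables draw from only 5 values {black, orange, pink, red, yellow}, so each is used; only H can be orange, hence H = orange.

orange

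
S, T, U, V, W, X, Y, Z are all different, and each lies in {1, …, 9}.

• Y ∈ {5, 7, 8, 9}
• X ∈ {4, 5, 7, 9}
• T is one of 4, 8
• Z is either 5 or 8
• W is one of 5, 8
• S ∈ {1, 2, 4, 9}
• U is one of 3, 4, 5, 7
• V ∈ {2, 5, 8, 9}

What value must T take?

4

Among the 8 variables, 1 fits only S (and all 8 values in {1, 2, 3, 4, 5, 7, 8, 9} must be used), so S = 1.
The 7 still-open variables together cover exactly {2, 3, 4, 5, 7, 8, 9} — 7 values for 7 variables — and 2 appears only in V's list, so V = 2.
The 6 still-open variables together cover exactly {3, 4, 5, 7, 8, 9} — 6 values for 6 variables — and 3 appears only in U's list, so U = 3.
W and Z share exactly the 2 values {5, 8}; by pigeonhole those values go to them, so strike 5, 8 from T, X, Y.
So T = 4.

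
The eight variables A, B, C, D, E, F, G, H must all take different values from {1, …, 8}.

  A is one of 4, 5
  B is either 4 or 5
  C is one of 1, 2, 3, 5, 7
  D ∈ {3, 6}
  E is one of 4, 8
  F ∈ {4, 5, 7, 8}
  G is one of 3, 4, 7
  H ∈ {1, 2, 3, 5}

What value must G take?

3

The 8 variables draw from only 8 values {1, 2, 3, 4, 5, 6, 7, 8}, so each is used; only D can be 6, hence D = 6.
A and B share exactly the 2 values {4, 5}; by pigeonhole those values go to them, so strike 4, 5 from C, E, F, G, H.
That leaves E = 8. So F can't be 8.
F must be 7 (only option left). So C, G can't be 7.
So G = 3.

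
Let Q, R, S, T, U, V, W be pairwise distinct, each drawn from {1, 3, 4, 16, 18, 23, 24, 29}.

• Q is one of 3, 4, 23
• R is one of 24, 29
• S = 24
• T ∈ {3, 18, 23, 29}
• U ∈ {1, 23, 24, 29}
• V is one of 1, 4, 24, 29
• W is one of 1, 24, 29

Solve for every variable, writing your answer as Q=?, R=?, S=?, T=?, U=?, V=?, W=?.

Q=3, R=29, S=24, T=18, U=23, V=4, W=1

S must be 24 (only option left). Strike 24 from R, U, V, W.
R's domain is down to {29}, so R = 29. Eliminate 29 elsewhere: T, U, V, W.
That leaves W = 1. Strike 1 from U, V.
That leaves U = 23. Eliminate 23 elsewhere: Q, T.
V has just one choice, so V = 4. Eliminate 4 elsewhere: Q.
Q's domain is down to {3}, so Q = 3. Strike 3 from T.
T has just one choice, so T = 18.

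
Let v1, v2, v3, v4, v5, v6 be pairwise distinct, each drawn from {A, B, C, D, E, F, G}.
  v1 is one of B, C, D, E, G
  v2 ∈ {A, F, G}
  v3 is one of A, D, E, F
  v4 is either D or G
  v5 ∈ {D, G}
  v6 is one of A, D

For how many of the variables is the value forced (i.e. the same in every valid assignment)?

3

v4 and v5 between them cover only {D, G} — a naked pair. Remove those values from v1, v2, v3, v6.
v6's domain is down to {A}, so v6 = A. Eliminate A elsewhere: v2, v3.
That leaves v2 = F. Remove F from v3.
That leaves v3 = E. Remove E from v1.
Determined: v2=F, v3=E, v6=A. The other variables each still have more than one consistent value. That makes 3.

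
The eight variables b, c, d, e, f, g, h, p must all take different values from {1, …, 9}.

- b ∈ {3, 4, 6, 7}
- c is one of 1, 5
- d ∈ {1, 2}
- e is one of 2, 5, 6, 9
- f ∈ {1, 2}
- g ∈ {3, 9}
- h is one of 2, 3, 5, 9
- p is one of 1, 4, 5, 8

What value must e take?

6

d and f between them cover only {1, 2} — a naked pair. Remove those values from c, e, h, p.
c must be 5 (only option left). Strike 5 from e, h, p.
g and h between them cover only {3, 9} — a naked pair. Remove those values from b, e.
So e = 6.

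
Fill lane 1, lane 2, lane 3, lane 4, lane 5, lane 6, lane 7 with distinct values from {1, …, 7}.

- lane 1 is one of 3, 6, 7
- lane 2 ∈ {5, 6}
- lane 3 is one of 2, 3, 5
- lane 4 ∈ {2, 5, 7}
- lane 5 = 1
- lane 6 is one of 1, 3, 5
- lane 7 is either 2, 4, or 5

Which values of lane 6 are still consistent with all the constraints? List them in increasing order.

3, 5

lane 5 must be 1 (only option left). Remove 1 from lane 6.
The 6 still-open variables together cover exactly {2, 3, 4, 5, 6, 7} — 6 values for 6 variables — and 4 appears only in lane 7's list, so lane 7 = 4.
No further eliminations apply; lane 6 can still be any of 3, 5.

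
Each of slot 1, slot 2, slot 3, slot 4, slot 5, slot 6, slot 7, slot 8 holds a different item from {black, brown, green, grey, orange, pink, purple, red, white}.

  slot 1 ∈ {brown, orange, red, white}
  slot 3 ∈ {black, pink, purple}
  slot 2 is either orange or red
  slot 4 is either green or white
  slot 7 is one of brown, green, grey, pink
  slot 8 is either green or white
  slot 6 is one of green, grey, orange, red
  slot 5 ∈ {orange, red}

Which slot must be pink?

slot 2 and slot 5 share exactly the 2 values {orange, red}; by pigeonhole those values go to them, so strike orange, red from slot 1, slot 6.
slot 4 and slot 8 between them cover only {green, white} — a naked pair. Remove those values from slot 1, slot 6, slot 7.
That leaves slot 1 = brown. So slot 7 can't be brown.
That leaves slot 6 = grey. So slot 7 can't be grey.
So pink goes to slot 7.

slot 7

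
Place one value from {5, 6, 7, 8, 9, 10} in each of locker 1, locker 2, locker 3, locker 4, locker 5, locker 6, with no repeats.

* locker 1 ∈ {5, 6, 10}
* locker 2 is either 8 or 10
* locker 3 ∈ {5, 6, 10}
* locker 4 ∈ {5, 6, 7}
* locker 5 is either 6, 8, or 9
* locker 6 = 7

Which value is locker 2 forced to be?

8

locker 6 has just one choice, so locker 6 = 7. Remove 7 from locker 4.
Among the 5 still-open variables, 9 fits only locker 5 (and all 5 values in {5, 6, 8, 9, 10} must be used), so locker 5 = 9.
Among the 4 still-open variables, 8 fits only locker 2 (and all 4 values in {5, 6, 8, 10} must be used), so locker 2 = 8.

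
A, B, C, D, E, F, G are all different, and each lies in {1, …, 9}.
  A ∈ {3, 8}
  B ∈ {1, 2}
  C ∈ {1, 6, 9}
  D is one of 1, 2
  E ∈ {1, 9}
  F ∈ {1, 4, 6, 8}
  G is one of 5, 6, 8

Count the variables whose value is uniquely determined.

The 2 variables B and D are confined to {1, 2}, which locks those values in; drop them from C, E, F.
E's domain is down to {9}, so E = 9. Strike 9 from C.
C has just one choice, so C = 6. Eliminate 6 elsewhere: F, G.
Determined: C=6, E=9. The other variables each still have more than one consistent value. That makes 2.

2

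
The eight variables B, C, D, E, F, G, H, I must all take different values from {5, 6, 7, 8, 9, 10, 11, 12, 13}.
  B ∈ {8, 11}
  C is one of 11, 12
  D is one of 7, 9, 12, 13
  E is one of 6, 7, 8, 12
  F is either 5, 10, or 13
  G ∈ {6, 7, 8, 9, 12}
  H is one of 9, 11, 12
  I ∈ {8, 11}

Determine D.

13

The 2 variables B and I are confined to {8, 11}, which locks those values in; drop them from C, E, G, H.
C has just one choice, so C = 12. Strike 12 from D, E, G, H.
H must be 9 (only option left). So D, G can't be 9.
E and G share exactly the 2 values {6, 7}; by pigeonhole those values go to them, so strike 6, 7 from D.
So D = 13.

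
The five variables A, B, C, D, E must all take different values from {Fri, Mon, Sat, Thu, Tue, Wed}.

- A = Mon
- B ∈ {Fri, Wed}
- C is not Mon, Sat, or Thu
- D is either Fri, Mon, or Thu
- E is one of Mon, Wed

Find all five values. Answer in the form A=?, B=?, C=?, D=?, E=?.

A=Mon, B=Fri, C=Tue, D=Thu, E=Wed

A must be Mon (only option left). Strike Mon from D, E.
That leaves E = Wed. Strike Wed from B, C.
B must be Fri (only option left). So C, D can't be Fri.
That leaves C = Tue.
D's domain is down to {Thu}, so D = Thu.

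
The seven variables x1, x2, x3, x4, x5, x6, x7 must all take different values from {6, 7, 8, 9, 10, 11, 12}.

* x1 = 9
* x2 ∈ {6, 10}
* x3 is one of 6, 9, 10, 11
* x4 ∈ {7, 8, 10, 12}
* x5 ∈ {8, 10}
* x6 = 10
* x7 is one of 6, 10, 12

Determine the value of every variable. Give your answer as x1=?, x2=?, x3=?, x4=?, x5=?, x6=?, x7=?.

x1 has just one choice, so x1 = 9. Remove 9 from x3.
That leaves x6 = 10. Remove 10 from x2, x3, x4, x5, x7.
x2's domain is down to {6}, so x2 = 6. Strike 6 from x3, x7.
x3 must be 11 (only option left).
x5 has just one choice, so x5 = 8. Eliminate 8 elsewhere: x4.
x7 has just one choice, so x7 = 12. Remove 12 from x4.
x4 has just one choice, so x4 = 7.

x1=9, x2=6, x3=11, x4=7, x5=8, x6=10, x7=12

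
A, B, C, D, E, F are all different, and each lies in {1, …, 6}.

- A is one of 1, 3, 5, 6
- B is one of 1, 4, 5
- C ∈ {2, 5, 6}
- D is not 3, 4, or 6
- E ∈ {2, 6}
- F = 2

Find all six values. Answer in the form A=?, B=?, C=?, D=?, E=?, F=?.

F has just one choice, so F = 2. Strike 2 from C, D, E.
E has just one choice, so E = 6. Strike 6 from A, C.
C must be 5 (only option left). Strike 5 from A, B, D.
That leaves D = 1. Remove 1 from A, B.
A must be 3 (only option left).
B's domain is down to {4}, so B = 4.

A=3, B=4, C=5, D=1, E=6, F=2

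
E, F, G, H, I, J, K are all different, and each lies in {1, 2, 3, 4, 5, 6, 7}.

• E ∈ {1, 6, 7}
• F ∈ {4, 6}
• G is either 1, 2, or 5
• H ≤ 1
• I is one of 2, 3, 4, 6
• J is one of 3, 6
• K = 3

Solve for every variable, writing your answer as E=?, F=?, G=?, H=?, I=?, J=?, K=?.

E=7, F=4, G=5, H=1, I=2, J=6, K=3

H has just one choice, so H = 1. Strike 1 from E, G.
That leaves K = 3. Strike 3 from I, J.
J must be 6 (only option left). So E, F, I can't be 6.
E's domain is down to {7}, so E = 7.
F's domain is down to {4}, so F = 4. Strike 4 from I.
I must be 2 (only option left). Remove 2 from G.
G has just one choice, so G = 5.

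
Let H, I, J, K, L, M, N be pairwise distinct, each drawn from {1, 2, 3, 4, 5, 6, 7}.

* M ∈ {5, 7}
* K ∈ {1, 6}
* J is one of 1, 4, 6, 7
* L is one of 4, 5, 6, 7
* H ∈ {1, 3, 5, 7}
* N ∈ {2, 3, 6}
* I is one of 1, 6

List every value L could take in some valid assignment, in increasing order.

4, 5, 7

The 7 variables together cover exactly {1, 2, 3, 4, 5, 6, 7} — 7 values for 7 variables — and 2 appears only in N's list, so N = 2.
The 6 still-open variables together cover exactly {1, 3, 4, 5, 6, 7} — 6 values for 6 variables — and 3 appears only in H's list, so H = 3.
I and K share exactly the 2 values {1, 6}; by pigeonhole those values go to them, so strike 1, 6 from J, L.
No further eliminations apply; L can still be any of 4, 5, 7.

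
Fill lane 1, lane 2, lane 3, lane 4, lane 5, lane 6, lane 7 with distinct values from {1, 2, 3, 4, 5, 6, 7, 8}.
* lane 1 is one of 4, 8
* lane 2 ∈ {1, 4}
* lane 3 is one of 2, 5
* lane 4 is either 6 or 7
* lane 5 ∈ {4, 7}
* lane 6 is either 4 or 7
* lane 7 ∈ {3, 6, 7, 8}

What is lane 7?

3

The 2 variables lane 5 and lane 6 are confined to {4, 7}, which locks those values in; drop them from lane 1, lane 2, lane 4, lane 7.
That leaves lane 1 = 8. Strike 8 from lane 7.
lane 2's domain is down to {1}, so lane 2 = 1.
lane 4 must be 6 (only option left). So lane 7 can't be 6.
So lane 7 = 3.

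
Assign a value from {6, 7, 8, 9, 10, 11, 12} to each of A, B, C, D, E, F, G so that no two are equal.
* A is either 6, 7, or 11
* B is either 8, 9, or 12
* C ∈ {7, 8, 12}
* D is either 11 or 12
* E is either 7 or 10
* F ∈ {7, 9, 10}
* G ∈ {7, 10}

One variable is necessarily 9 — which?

The 7 variables together cover exactly {6, 7, 8, 9, 10, 11, 12} — 7 values for 7 variables — and 6 appears only in A's list, so A = 6.
Among the 6 still-open variables, 11 fits only D (and all 6 values in {7, 8, 9, 10, 11, 12} must be used), so D = 11.
The 2 variables E and G are confined to {7, 10}, which locks those values in; drop them from C, F.
So 9 goes to F.

F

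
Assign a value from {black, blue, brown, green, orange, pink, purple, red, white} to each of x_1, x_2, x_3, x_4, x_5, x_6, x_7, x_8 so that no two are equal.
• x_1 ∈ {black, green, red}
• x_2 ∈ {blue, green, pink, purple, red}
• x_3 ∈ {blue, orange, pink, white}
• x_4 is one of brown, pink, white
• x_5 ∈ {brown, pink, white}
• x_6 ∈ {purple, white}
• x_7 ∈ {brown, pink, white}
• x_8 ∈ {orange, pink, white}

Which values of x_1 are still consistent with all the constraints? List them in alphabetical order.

x_4, x_5, x_7 share exactly the 3 values {brown, pink, white}; by pigeonhole those values go to them, so strike brown, pink, white from x_2, x_3, x_6, x_8.
x_6 must be purple (only option left). Strike purple from x_2.
x_8's domain is down to {orange}, so x_8 = orange. Remove orange from x_3.
x_3 has just one choice, so x_3 = blue. Strike blue from x_2.
No further eliminations apply; x_1 can still be any of black, green, red.

black, green, red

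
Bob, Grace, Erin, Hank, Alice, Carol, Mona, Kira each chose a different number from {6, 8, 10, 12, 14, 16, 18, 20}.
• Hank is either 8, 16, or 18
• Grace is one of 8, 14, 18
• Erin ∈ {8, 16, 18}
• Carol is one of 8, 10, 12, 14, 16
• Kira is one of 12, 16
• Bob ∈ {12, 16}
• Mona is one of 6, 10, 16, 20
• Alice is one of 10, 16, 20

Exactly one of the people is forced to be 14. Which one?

Among the 8 variables, 6 fits only Mona (and all 8 values in {6, 8, 10, 12, 14, 16, 18, 20} must be used), so Mona = 6.
Among the 7 still-open variables, 20 fits only Alice (and all 7 values in {8, 10, 12, 14, 16, 18, 20} must be used), so Alice = 20.
The 6 still-open variables together cover exactly {8, 10, 12, 14, 16, 18} — 6 values for 6 variables — and 10 appears only in Carol's list, so Carol = 10.
The 5 still-open variables together cover exactly {8, 12, 14, 16, 18} — 5 values for 5 variables — and 14 appears only in Grace's list, so Grace = 14.

Grace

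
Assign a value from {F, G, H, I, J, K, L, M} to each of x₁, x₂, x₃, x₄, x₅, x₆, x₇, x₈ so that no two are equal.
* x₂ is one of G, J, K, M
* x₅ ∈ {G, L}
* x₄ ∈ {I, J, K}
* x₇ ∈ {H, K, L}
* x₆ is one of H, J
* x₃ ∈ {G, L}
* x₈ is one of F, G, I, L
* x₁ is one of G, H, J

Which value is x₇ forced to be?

The 8 variables together cover exactly {F, G, H, I, J, K, L, M} — 8 values for 8 variables — and F appears only in x₈'s list, so x₈ = F.
The 7 still-open variables draw from only 7 values {G, H, I, J, K, L, M}, so each is used; only x₄ can be I, hence x₄ = I.
The 6 still-open variables draw from only 6 values {G, H, J, K, L, M}, so each is used; only x₂ can be M, hence x₂ = M.
The 5 still-open variables draw from only 5 values {G, H, J, K, L}, so each is used; only x₇ can be K, hence x₇ = K.

K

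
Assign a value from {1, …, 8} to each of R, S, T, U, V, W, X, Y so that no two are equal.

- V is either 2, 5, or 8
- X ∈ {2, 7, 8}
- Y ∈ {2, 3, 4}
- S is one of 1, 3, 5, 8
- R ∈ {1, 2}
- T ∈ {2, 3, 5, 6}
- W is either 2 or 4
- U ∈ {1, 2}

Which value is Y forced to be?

The 8 variables draw from only 8 values {1, 2, 3, 4, 5, 6, 7, 8}, so each is used; only T can be 6, hence T = 6.
Among the 7 still-open variables, 7 fits only X (and all 7 values in {1, 2, 3, 4, 5, 7, 8} must be used), so X = 7.
R and U share exactly the 2 values {1, 2}; by pigeonhole those values go to them, so strike 1, 2 from S, V, W, Y.
That leaves W = 4. So Y can't be 4.
So Y = 3.

3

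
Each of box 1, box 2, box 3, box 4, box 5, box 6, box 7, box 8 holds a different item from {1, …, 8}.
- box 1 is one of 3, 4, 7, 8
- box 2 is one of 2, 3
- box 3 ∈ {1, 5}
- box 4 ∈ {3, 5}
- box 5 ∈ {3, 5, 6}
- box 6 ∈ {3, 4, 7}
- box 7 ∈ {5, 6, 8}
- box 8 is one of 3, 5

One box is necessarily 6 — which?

Among the 8 variables, 1 fits only box 3 (and all 8 values in {1, 2, 3, 4, 5, 6, 7, 8} must be used), so box 3 = 1.
The 7 still-open variables together cover exactly {2, 3, 4, 5, 6, 7, 8} — 7 values for 7 variables — and 2 appears only in box 2's list, so box 2 = 2.
The 2 variables box 4 and box 8 are confined to {3, 5}, which locks those values in; drop them from box 1, box 5, box 6, box 7.
So 6 goes to box 5.

box 5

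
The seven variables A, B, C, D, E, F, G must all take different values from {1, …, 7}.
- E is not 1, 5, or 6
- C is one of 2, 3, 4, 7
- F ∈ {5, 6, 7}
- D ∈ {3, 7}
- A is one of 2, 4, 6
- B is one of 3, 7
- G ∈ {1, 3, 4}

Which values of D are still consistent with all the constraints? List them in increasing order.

3, 7

Among the 7 variables, 1 fits only G (and all 7 values in {1, 2, 3, 4, 5, 6, 7} must be used), so G = 1.
Among the 6 still-open variables, 5 fits only F (and all 6 values in {2, 3, 4, 5, 6, 7} must be used), so F = 5.
The 5 still-open variables together cover exactly {2, 3, 4, 6, 7} — 5 values for 5 variables — and 6 appears only in A's list, so A = 6.
The 2 variables B and D are confined to {3, 7}, which locks those values in; drop them from C, E.
No further eliminations apply; D can still be any of 3, 7.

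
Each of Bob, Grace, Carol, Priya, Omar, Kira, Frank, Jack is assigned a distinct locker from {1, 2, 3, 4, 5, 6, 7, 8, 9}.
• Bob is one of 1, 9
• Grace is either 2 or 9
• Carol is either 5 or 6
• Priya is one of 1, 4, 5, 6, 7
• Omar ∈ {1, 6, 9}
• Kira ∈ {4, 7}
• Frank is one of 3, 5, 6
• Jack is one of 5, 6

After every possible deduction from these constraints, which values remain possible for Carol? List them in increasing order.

The 8 variables together cover exactly {1, 2, 3, 4, 5, 6, 7, 9} — 8 values for 8 variables — and 2 appears only in Grace's list, so Grace = 2.
Among the 7 still-open variables, 3 fits only Frank (and all 7 values in {1, 3, 4, 5, 6, 7, 9} must be used), so Frank = 3.
The 2 variables Carol and Jack are confined to {5, 6}, which locks those values in; drop them from Priya, Omar.
Bob and Omar between them cover only {1, 9} — a naked pair. Remove those values from Priya.
No further eliminations apply; Carol can still be any of 5, 6.

5, 6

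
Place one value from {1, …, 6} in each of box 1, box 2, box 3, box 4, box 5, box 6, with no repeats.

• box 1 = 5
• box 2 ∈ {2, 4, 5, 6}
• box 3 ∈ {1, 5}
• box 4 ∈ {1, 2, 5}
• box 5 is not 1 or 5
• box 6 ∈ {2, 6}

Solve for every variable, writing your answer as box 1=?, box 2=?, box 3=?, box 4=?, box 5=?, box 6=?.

box 1=5, box 2=4, box 3=1, box 4=2, box 5=3, box 6=6

box 1's domain is down to {5}, so box 1 = 5. So box 2, box 3, box 4 can't be 5.
box 3 must be 1 (only option left). Strike 1 from box 4.
box 4 has just one choice, so box 4 = 2. Eliminate 2 elsewhere: box 2, box 5, box 6.
That leaves box 6 = 6. Remove 6 from box 2, box 5.
box 2 has just one choice, so box 2 = 4. Strike 4 from box 5.
box 5's domain is down to {3}, so box 5 = 3.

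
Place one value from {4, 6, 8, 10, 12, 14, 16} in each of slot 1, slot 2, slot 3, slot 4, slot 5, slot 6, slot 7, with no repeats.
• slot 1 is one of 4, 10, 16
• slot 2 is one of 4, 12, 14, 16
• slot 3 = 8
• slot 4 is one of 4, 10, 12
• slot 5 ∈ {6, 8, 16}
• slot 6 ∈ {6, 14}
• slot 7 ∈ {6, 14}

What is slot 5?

16

slot 3's domain is down to {8}, so slot 3 = 8. So slot 5 can't be 8.
slot 6 and slot 7 between them cover only {6, 14} — a naked pair. Remove those values from slot 2, slot 5.
So slot 5 = 16.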